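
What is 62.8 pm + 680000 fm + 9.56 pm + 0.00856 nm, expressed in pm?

In pm:
  62.8 pm → 62.8
  680000 fm = 680000 × 10^-3 pm = 680
  9.56 pm → 9.56
  0.00856 nm = 0.00856 × 10^3 pm = 8.56
Sum: 62.8 + 680 + 9.56 + 8.56 = 760.92

760.92 pm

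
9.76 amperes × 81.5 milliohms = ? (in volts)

9.76 × 81.5 × 10^-3 = 795.44 × 10^-3 V

0.79544 volts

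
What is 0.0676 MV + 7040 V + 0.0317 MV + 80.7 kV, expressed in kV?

187.04 kV

In kV:
  0.0676 MV = 0.0676 × 10³ kV = 67.6
  7040 V = 7040 × 10⁻³ kV = 7.04
  0.0317 MV = 0.0317 × 10³ kV = 31.7
  80.7 kV → 80.7
Sum: 67.6 + 7.04 + 31.7 + 80.7 = 187.04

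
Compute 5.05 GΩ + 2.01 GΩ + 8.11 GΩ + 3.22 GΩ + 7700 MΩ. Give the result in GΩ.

In GΩ:
  5.05 GΩ → 5.05
  2.01 GΩ → 2.01
  8.11 GΩ → 8.11
  3.22 GΩ → 3.22
  7700 MΩ = 7700 × 10^-3 GΩ = 7.7
Sum: 5.05 + 2.01 + 8.11 + 3.22 + 7.7 = 26.09

26.09 GΩ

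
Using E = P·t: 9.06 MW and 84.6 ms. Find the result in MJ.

0.766476 MJ

9.06 × 10⁶ × 84.6 × 10⁻³ = 766.476 × 10³ J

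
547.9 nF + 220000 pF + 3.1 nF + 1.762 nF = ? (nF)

772.762 nF

In nF:
  547.9 nF → 547.9
  220000 pF = 220000 × 10⁻³ nF = 220
  3.1 nF → 3.1
  1.762 nF → 1.762
Sum: 547.9 + 220 + 3.1 + 1.762 = 772.762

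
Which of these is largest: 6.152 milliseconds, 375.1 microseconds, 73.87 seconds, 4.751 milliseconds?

73.87 seconds

6.152 milliseconds = 0.006152 seconds
375.1 microseconds = 0.0003751 seconds
73.87 seconds = 73.87 seconds
4.751 milliseconds = 0.004751 seconds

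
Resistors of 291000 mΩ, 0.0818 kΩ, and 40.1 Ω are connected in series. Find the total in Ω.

412.9 Ω

In Ω:
  291000 mΩ = 291000 × 10^-3 Ω = 291
  0.0818 kΩ = 0.0818 × 10^3 Ω = 81.8
  40.1 Ω → 40.1
Sum: 291 + 81.8 + 40.1 = 412.9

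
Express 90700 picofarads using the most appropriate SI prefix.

= 90.7 × 10⁻⁹ farads; 10⁻⁹ is nano.

90.7 nanofarads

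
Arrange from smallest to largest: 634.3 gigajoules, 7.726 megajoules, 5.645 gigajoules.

634.3 gigajoules = 634300000000 joules
7.726 megajoules = 7726000 joules
5.645 gigajoules = 5645000000 joules

7.726 megajoules < 5.645 gigajoules < 634.3 gigajoules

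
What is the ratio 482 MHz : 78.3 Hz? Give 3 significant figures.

(482 × 10^6) / (78.3) = 6.156 × 10^6

6160000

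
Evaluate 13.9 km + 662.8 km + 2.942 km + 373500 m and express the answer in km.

1053.142 km

In km:
  13.9 km → 13.9
  662.8 km → 662.8
  2.942 km → 2.942
  373500 m = 373500 × 10⁻³ km = 373.5
Sum: 13.9 + 662.8 + 2.942 + 373.5 = 1053.142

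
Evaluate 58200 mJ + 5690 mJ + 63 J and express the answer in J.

In J:
  58200 mJ = 58200e-3 J = 58.2
  5690 mJ = 5690e-3 J = 5.69
  63 J → 63
Sum: 58.2 + 5.69 + 63 = 126.89

126.89 J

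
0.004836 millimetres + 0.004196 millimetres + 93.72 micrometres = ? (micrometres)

102.752 micrometres

In micrometres:
  0.004836 millimetres = 0.004836 × 10³ micrometres = 4.836
  0.004196 millimetres = 0.004196 × 10³ micrometres = 4.196
  93.72 micrometres → 93.72
Sum: 4.836 + 4.196 + 93.72 = 102.752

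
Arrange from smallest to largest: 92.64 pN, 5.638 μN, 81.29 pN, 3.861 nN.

81.29 pN < 92.64 pN < 3.861 nN < 5.638 μN

92.64 pN = 0.00000000009264 N
5.638 μN = 0.000005638 N
81.29 pN = 0.00000000008129 N
3.861 nN = 0.000000003861 N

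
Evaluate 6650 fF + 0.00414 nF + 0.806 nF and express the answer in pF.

In pF:
  6650 fF = 6650 × 10^-3 pF = 6.65
  0.00414 nF = 0.00414 × 10^3 pF = 4.14
  0.806 nF = 0.806 × 10^3 pF = 806
Sum: 6.65 + 4.14 + 806 = 816.79

816.79 pF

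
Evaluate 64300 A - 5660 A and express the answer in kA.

58.64 kA

In kA:
  64300 A = 64300e-3 kA = 64.3
  5660 A = 5660e-3 kA = 5.66
Difference: 64.3 - 5.66 = 58.64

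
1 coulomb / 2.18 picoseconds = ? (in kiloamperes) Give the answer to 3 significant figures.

(1) / (2.18e-12) = 0.45872e12 A

459000000 kiloamperes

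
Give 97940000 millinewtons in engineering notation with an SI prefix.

97.94 kilonewtons

= 97.94e3 newtons; 1e3 is kilo.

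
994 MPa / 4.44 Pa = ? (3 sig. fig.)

224000000

(994 × 10^6) / (4.44) = 223.9 × 10^6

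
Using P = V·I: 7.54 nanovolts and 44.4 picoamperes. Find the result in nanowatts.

7.54e-9 × 44.4e-12 = 334.776e-21 W

0.000000000334776 nanowatts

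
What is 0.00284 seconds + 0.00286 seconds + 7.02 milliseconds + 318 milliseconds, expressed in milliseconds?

In milliseconds:
  0.00284 seconds = 0.00284e3 milliseconds = 2.84
  0.00286 seconds = 0.00286e3 milliseconds = 2.86
  7.02 milliseconds → 7.02
  318 milliseconds → 318
Sum: 2.84 + 2.86 + 7.02 + 318 = 330.72

330.72 milliseconds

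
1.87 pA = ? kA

pico = 1e-12, kilo = 1e3; factor is 1e-15.
1.87 × 1e-15 = 0.00000000000000187

0.00000000000000187 kA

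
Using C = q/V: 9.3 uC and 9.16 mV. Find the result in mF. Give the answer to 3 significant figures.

1.02 mF

(9.3 × 10⁻⁶) / (9.16 × 10⁻³) = 1.0153 × 10⁻³ F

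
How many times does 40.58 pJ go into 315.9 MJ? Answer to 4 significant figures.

(315.9e6) / (40.58e-12) = 7.7846e18

7785000000000000000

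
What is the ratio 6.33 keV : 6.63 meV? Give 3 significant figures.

(6.33 × 10^3) / (6.63 × 10^-3) = 0.9548 × 10^6

955000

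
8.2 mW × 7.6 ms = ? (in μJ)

8.2 × 10⁻³ × 7.6 × 10⁻³ = 62.32 × 10⁻⁶ J

62.32 μJ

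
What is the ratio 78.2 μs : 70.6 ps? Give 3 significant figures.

1110000

(78.2e-6) / (70.6e-12) = 1.108e6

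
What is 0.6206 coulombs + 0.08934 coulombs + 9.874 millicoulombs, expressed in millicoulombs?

In millicoulombs:
  0.6206 coulombs = 0.6206 × 10³ millicoulombs = 620.6
  0.08934 coulombs = 0.08934 × 10³ millicoulombs = 89.34
  9.874 millicoulombs → 9.874
Sum: 620.6 + 89.34 + 9.874 = 719.814

719.814 millicoulombs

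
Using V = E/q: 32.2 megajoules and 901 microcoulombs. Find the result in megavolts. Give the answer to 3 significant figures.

35700 megavolts

(32.2 × 10^6) / (901 × 10^-6) = 0.035738 × 10^12 V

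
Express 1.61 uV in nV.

1610 nV

micro = 1e-6, nano = 1e-9; factor is 1e3.
1.61 × 1e3 = 1610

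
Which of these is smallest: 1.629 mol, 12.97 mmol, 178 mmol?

1.629 mol = 1.629 mol
12.97 mmol = 0.01297 mol
178 mmol = 0.178 mol

12.97 mmol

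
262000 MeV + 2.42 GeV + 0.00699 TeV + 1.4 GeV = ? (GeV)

In GeV:
  262000 MeV = 262000 × 10⁻³ GeV = 262
  2.42 GeV → 2.42
  0.00699 TeV = 0.00699 × 10³ GeV = 6.99
  1.4 GeV → 1.4
Sum: 262 + 2.42 + 6.99 + 1.4 = 272.81

272.81 GeV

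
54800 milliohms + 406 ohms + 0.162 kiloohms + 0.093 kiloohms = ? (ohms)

In ohms:
  54800 milliohms = 54800e-3 ohms = 54.8
  406 ohms → 406
  0.162 kiloohms = 0.162e3 ohms = 162
  0.093 kiloohms = 0.093e3 ohms = 93
Sum: 54.8 + 406 + 162 + 93 = 715.8

715.8 ohms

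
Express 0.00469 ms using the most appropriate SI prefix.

= 4.69e-6 s; 1e-6 is micro.

4.69 μs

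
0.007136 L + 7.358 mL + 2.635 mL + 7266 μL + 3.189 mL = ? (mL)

In mL:
  0.007136 L = 0.007136 × 10³ mL = 7.136
  7.358 mL → 7.358
  2.635 mL → 2.635
  7266 μL = 7266 × 10⁻³ mL = 7.266
  3.189 mL → 3.189
Sum: 7.136 + 7.358 + 2.635 + 7.266 + 3.189 = 27.584

27.584 mL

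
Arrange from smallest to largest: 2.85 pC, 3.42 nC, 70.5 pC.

2.85 pC < 70.5 pC < 3.42 nC

2.85 pC = 0.00000000000285 C
3.42 nC = 0.00000000342 C
70.5 pC = 0.0000000000705 C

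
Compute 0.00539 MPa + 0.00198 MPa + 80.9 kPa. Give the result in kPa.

In kPa:
  0.00539 MPa = 0.00539 × 10³ kPa = 5.39
  0.00198 MPa = 0.00198 × 10³ kPa = 1.98
  80.9 kPa → 80.9
Sum: 5.39 + 1.98 + 80.9 = 88.27

88.27 kPa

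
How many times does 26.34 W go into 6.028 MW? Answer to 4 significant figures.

228900

(6.028 × 10⁶) / (26.34) = 0.22885 × 10⁶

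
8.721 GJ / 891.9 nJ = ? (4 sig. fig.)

(8.721 × 10⁹) / (891.9 × 10⁻⁹) = 0.009778 × 10¹⁸

9778000000000000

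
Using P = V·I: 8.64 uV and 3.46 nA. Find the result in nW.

0.0000298944 nW

8.64 × 10^-6 × 3.46 × 10^-9 = 29.8944 × 10^-15 W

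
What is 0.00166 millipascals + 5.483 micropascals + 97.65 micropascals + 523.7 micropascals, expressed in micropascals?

628.493 micropascals

In micropascals:
  0.00166 millipascals = 0.00166 × 10³ micropascals = 1.66
  5.483 micropascals → 5.483
  97.65 micropascals → 97.65
  523.7 micropascals → 523.7
Sum: 1.66 + 5.483 + 97.65 + 523.7 = 628.493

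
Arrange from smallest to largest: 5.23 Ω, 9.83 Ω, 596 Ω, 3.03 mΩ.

5.23 Ω = 5.23 Ω
9.83 Ω = 9.83 Ω
596 Ω = 596 Ω
3.03 mΩ = 0.00303 Ω

3.03 mΩ < 5.23 Ω < 9.83 Ω < 596 Ω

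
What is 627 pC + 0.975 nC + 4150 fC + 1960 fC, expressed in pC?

In pC:
  627 pC → 627
  0.975 nC = 0.975 × 10³ pC = 975
  4150 fC = 4150 × 10⁻³ pC = 4.15
  1960 fC = 1960 × 10⁻³ pC = 1.96
Sum: 627 + 975 + 4.15 + 1.96 = 1608.11

1608.11 pC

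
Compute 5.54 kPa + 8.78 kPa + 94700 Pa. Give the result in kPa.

In kPa:
  5.54 kPa → 5.54
  8.78 kPa → 8.78
  94700 Pa = 94700 × 10^-3 kPa = 94.7
Sum: 5.54 + 8.78 + 94.7 = 109.02

109.02 kPa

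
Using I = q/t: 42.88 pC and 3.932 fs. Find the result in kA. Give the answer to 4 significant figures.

(42.88 × 10^-12) / (3.932 × 10^-15) = 10.9054 × 10^3 A

10.91 kA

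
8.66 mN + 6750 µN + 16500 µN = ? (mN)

In mN:
  8.66 mN → 8.66
  6750 µN = 6750 × 10^-3 mN = 6.75
  16500 µN = 16500 × 10^-3 mN = 16.5
Sum: 8.66 + 6.75 + 16.5 = 31.91

31.91 mN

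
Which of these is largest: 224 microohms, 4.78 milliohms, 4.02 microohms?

4.78 milliohms

224 microohms = 0.000224 ohms
4.78 milliohms = 0.00478 ohms
4.02 microohms = 0.00000402 ohms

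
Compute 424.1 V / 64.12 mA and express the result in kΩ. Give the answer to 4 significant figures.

6.614 kΩ

(424.1) / (64.12 × 10⁻³) = 6.61416 × 10³ Ω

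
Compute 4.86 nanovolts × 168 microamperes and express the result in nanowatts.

0.00081648 nanowatts

4.86 × 10^-9 × 168 × 10^-6 = 816.48 × 10^-15 W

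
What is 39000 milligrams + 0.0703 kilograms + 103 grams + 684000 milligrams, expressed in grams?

In grams:
  39000 milligrams = 39000 × 10^-3 grams = 39
  0.0703 kilograms = 0.0703 × 10^3 grams = 70.3
  103 grams → 103
  684000 milligrams = 684000 × 10^-3 grams = 684
Sum: 39 + 70.3 + 103 + 684 = 896.3

896.3 grams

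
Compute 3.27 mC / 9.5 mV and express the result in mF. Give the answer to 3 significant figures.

344 mF

(3.27 × 10^-3) / (9.5 × 10^-3) = 0.34421 F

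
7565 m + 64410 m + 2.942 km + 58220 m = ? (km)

In km:
  7565 m = 7565 × 10^-3 km = 7.565
  64410 m = 64410 × 10^-3 km = 64.41
  2.942 km → 2.942
  58220 m = 58220 × 10^-3 km = 58.22
Sum: 7.565 + 64.41 + 2.942 + 58.22 = 133.137

133.137 km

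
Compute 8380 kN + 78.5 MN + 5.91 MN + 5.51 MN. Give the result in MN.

In MN:
  8380 kN = 8380 × 10⁻³ MN = 8.38
  78.5 MN → 78.5
  5.91 MN → 5.91
  5.51 MN → 5.51
Sum: 8.38 + 78.5 + 5.91 + 5.51 = 98.3

98.3 MN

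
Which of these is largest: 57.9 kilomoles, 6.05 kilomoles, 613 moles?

57.9 kilomoles

57.9 kilomoles = 57900 moles
6.05 kilomoles = 6050 moles
613 moles = 613 moles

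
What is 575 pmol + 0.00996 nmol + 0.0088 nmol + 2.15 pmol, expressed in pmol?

In pmol:
  575 pmol → 575
  0.00996 nmol = 0.00996e3 pmol = 9.96
  0.0088 nmol = 0.0088e3 pmol = 8.8
  2.15 pmol → 2.15
Sum: 575 + 9.96 + 8.8 + 2.15 = 595.91

595.91 pmol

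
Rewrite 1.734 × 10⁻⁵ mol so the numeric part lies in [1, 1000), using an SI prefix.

17.34 µmol

= 17.34 × 10⁻⁶ mol; 10⁻⁶ is micro.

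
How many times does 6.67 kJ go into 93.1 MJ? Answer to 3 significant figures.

(93.1 × 10⁶) / (6.67 × 10³) = 13.96 × 10³

14000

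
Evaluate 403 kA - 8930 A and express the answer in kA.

In kA:
  403 kA → 403
  8930 A = 8930 × 10^-3 kA = 8.93
Difference: 403 - 8.93 = 394.07

394.07 kA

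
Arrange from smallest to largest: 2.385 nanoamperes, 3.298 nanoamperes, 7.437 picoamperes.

7.437 picoamperes < 2.385 nanoamperes < 3.298 nanoamperes

2.385 nanoamperes = 0.000000002385 amperes
3.298 nanoamperes = 0.000000003298 amperes
7.437 picoamperes = 0.000000000007437 amperes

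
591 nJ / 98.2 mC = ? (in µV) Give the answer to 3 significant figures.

(591e-9) / (98.2e-3) = 6.0183e-6 V

6.02 µV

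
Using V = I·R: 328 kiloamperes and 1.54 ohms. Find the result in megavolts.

0.50512 megavolts

328e3 × 1.54 = 505.12e3 V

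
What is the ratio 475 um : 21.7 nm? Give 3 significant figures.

(475 × 10^-6) / (21.7 × 10^-9) = 21.89 × 10^3

21900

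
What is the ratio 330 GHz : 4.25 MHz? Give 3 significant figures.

(330 × 10^9) / (4.25 × 10^6) = 77.65 × 10^3

77600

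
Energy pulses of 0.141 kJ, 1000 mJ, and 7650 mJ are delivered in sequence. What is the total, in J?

149.65 J

In J:
  0.141 kJ = 0.141 × 10³ J = 141
  1000 mJ = 1000 × 10⁻³ J = 1
  7650 mJ = 7650 × 10⁻³ J = 7.65
Sum: 141 + 1 + 7.65 = 149.65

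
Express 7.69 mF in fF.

milli = 1e-3, femto = 1e-15; factor is 1e12.
7.69 × 1e12 = 7690000000000

7690000000000 fF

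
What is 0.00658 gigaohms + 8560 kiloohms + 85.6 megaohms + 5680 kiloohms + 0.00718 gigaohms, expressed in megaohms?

In megaohms:
  0.00658 gigaohms = 0.00658e3 megaohms = 6.58
  8560 kiloohms = 8560e-3 megaohms = 8.56
  85.6 megaohms → 85.6
  5680 kiloohms = 5680e-3 megaohms = 5.68
  0.00718 gigaohms = 0.00718e3 megaohms = 7.18
Sum: 6.58 + 8.56 + 85.6 + 5.68 + 7.18 = 113.6

113.6 megaohms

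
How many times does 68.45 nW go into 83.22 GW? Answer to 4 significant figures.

(83.22 × 10⁹) / (68.45 × 10⁻⁹) = 1.2158 × 10¹⁸

1216000000000000000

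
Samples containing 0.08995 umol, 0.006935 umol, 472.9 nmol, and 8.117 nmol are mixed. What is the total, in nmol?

In nmol:
  0.08995 umol = 0.08995e3 nmol = 89.95
  0.006935 umol = 0.006935e3 nmol = 6.935
  472.9 nmol → 472.9
  8.117 nmol → 8.117
Sum: 89.95 + 6.935 + 472.9 + 8.117 = 577.902

577.902 nmol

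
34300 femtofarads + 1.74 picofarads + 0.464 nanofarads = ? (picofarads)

500.04 picofarads

In picofarads:
  34300 femtofarads = 34300 × 10⁻³ picofarads = 34.3
  1.74 picofarads → 1.74
  0.464 nanofarads = 0.464 × 10³ picofarads = 464
Sum: 34.3 + 1.74 + 464 = 500.04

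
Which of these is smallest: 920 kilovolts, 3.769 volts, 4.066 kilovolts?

920 kilovolts = 920000 volts
3.769 volts = 3.769 volts
4.066 kilovolts = 4066 volts

3.769 volts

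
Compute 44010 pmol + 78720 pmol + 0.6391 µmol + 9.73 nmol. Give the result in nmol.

771.56 nmol

In nmol:
  44010 pmol = 44010 × 10^-3 nmol = 44.01
  78720 pmol = 78720 × 10^-3 nmol = 78.72
  0.6391 µmol = 0.6391 × 10^3 nmol = 639.1
  9.73 nmol → 9.73
Sum: 44.01 + 78.72 + 639.1 + 9.73 = 771.56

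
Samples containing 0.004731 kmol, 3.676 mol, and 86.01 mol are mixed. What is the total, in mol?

In mol:
  0.004731 kmol = 0.004731 × 10^3 mol = 4.731
  3.676 mol → 3.676
  86.01 mol → 86.01
Sum: 4.731 + 3.676 + 86.01 = 94.417

94.417 mol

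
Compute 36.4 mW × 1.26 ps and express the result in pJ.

36.4 × 10⁻³ × 1.26 × 10⁻¹² = 45.864 × 10⁻¹⁵ J

0.045864 pJ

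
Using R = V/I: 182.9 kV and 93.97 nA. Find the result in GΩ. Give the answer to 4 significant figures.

1946 GΩ

(182.9 × 10³) / (93.97 × 10⁻⁹) = 1.94637 × 10¹² Ω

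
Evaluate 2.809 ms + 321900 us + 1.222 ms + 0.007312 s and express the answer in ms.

In ms:
  2.809 ms → 2.809
  321900 us = 321900 × 10^-3 ms = 321.9
  1.222 ms → 1.222
  0.007312 s = 0.007312 × 10^3 ms = 7.312
Sum: 2.809 + 321.9 + 1.222 + 7.312 = 333.243

333.243 ms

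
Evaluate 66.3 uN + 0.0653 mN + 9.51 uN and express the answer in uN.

In uN:
  66.3 uN → 66.3
  0.0653 mN = 0.0653 × 10³ uN = 65.3
  9.51 uN → 9.51
Sum: 66.3 + 65.3 + 9.51 = 141.11

141.11 uN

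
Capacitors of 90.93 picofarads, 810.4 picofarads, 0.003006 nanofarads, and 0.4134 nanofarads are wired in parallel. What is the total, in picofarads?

In picofarads:
  90.93 picofarads → 90.93
  810.4 picofarads → 810.4
  0.003006 nanofarads = 0.003006 × 10^3 picofarads = 3.006
  0.4134 nanofarads = 0.4134 × 10^3 picofarads = 413.4
Sum: 90.93 + 810.4 + 3.006 + 413.4 = 1317.736

1317.736 picofarads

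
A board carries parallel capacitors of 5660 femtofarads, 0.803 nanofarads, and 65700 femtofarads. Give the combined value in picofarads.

In picofarads:
  5660 femtofarads = 5660e-3 picofarads = 5.66
  0.803 nanofarads = 0.803e3 picofarads = 803
  65700 femtofarads = 65700e-3 picofarads = 65.7
Sum: 5.66 + 803 + 65.7 = 874.36

874.36 picofarads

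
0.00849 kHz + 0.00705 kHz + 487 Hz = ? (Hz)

In Hz:
  0.00849 kHz = 0.00849 × 10³ Hz = 8.49
  0.00705 kHz = 0.00705 × 10³ Hz = 7.05
  487 Hz → 487
Sum: 8.49 + 7.05 + 487 = 502.54

502.54 Hz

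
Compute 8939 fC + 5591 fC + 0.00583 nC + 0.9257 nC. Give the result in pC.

946.06 pC

In pC:
  8939 fC = 8939e-3 pC = 8.939
  5591 fC = 5591e-3 pC = 5.591
  0.00583 nC = 0.00583e3 pC = 5.83
  0.9257 nC = 0.9257e3 pC = 925.7
Sum: 8.939 + 5.591 + 5.83 + 925.7 = 946.06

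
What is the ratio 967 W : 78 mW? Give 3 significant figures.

(967) / (78 × 10⁻³) = 12.4 × 10³

12400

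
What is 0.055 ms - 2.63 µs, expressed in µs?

In µs:
  0.055 ms = 0.055 × 10³ µs = 55
  2.63 µs → 2.63
Difference: 55 - 2.63 = 52.37

52.37 µs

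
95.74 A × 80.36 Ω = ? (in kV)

7.6936664 kV

95.74 × 80.36 = 7693.6664 V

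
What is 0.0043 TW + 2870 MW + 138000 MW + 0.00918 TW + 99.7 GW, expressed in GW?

254.05 GW

In GW:
  0.0043 TW = 0.0043 × 10^3 GW = 4.3
  2870 MW = 2870 × 10^-3 GW = 2.87
  138000 MW = 138000 × 10^-3 GW = 138
  0.00918 TW = 0.00918 × 10^3 GW = 9.18
  99.7 GW → 99.7
Sum: 4.3 + 2.87 + 138 + 9.18 + 99.7 = 254.05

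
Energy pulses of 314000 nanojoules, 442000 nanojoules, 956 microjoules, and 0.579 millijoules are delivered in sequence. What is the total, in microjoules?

In microjoules:
  314000 nanojoules = 314000 × 10^-3 microjoules = 314
  442000 nanojoules = 442000 × 10^-3 microjoules = 442
  956 microjoules → 956
  0.579 millijoules = 0.579 × 10^3 microjoules = 579
Sum: 314 + 442 + 956 + 579 = 2291

2291 microjoules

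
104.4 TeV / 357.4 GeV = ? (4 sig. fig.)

(104.4 × 10^12) / (357.4 × 10^9) = 0.29211 × 10^3

292.1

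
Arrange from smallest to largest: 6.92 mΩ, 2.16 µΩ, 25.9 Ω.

2.16 µΩ < 6.92 mΩ < 25.9 Ω

6.92 mΩ = 0.00692 Ω
2.16 µΩ = 0.00000216 Ω
25.9 Ω = 25.9 Ω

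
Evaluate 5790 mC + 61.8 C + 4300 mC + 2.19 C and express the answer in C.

In C:
  5790 mC = 5790 × 10^-3 C = 5.79
  61.8 C → 61.8
  4300 mC = 4300 × 10^-3 C = 4.3
  2.19 C → 2.19
Sum: 5.79 + 61.8 + 4.3 + 2.19 = 74.08

74.08 C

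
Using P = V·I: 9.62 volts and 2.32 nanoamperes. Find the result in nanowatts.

9.62 × 2.32 × 10^-9 = 22.3184 × 10^-9 W

22.3184 nanowatts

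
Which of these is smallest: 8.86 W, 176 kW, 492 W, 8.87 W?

8.86 W = 8.86 W
176 kW = 176000 W
492 W = 492 W
8.87 W = 8.87 W

8.86 W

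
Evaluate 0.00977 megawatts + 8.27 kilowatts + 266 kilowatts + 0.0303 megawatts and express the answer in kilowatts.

In kilowatts:
  0.00977 megawatts = 0.00977 × 10^3 kilowatts = 9.77
  8.27 kilowatts → 8.27
  266 kilowatts → 266
  0.0303 megawatts = 0.0303 × 10^3 kilowatts = 30.3
Sum: 9.77 + 8.27 + 266 + 30.3 = 314.34

314.34 kilowatts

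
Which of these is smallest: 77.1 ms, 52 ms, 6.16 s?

52 ms

77.1 ms = 0.0771 s
52 ms = 0.052 s
6.16 s = 6.16 s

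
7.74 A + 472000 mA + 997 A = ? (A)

In A:
  7.74 A → 7.74
  472000 mA = 472000 × 10⁻³ A = 472
  997 A → 997
Sum: 7.74 + 472 + 997 = 1476.74

1476.74 A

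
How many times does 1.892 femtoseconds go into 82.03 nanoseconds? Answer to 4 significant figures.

43360000

(82.03 × 10^-9) / (1.892 × 10^-15) = 43.356 × 10^6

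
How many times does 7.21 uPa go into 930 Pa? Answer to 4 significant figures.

(930) / (7.21 × 10⁻⁶) = 128.99 × 10⁶

129000000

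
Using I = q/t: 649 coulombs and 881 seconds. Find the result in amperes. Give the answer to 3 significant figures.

(649) / (881) = 0.73666 A

0.737 amperes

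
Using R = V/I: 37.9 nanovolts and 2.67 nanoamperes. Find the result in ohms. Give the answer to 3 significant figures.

(37.9 × 10⁻⁹) / (2.67 × 10⁻⁹) = 14.195 Ω

14.2 ohms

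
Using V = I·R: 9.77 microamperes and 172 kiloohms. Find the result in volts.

1.68044 volts

9.77 × 10⁻⁶ × 172 × 10³ = 1680.44 × 10⁻³ V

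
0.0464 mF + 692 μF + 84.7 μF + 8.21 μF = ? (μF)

831.31 μF

In μF:
  0.0464 mF = 0.0464 × 10^3 μF = 46.4
  692 μF → 692
  84.7 μF → 84.7
  8.21 μF → 8.21
Sum: 46.4 + 692 + 84.7 + 8.21 = 831.31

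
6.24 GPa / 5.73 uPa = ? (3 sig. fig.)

1090000000000000

(6.24e9) / (5.73e-6) = 1.089e15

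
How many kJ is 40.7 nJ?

0.0000000000407 kJ

nano = 10^-9, kilo = 10^3; factor is 10^-12.
40.7 × 10^-12 = 0.0000000000407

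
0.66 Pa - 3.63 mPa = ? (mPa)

656.37 mPa

In mPa:
  0.66 Pa = 0.66 × 10^3 mPa = 660
  3.63 mPa → 3.63
Difference: 660 - 3.63 = 656.37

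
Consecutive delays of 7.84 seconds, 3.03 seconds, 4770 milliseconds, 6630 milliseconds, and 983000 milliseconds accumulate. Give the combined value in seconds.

1005.27 seconds

In seconds:
  7.84 seconds → 7.84
  3.03 seconds → 3.03
  4770 milliseconds = 4770e-3 seconds = 4.77
  6630 milliseconds = 6630e-3 seconds = 6.63
  983000 milliseconds = 983000e-3 seconds = 983
Sum: 7.84 + 3.03 + 4.77 + 6.63 + 983 = 1005.27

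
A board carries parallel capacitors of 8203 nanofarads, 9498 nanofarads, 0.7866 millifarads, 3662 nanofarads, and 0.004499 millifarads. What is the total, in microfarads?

In microfarads:
  8203 nanofarads = 8203 × 10^-3 microfarads = 8.203
  9498 nanofarads = 9498 × 10^-3 microfarads = 9.498
  0.7866 millifarads = 0.7866 × 10^3 microfarads = 786.6
  3662 nanofarads = 3662 × 10^-3 microfarads = 3.662
  0.004499 millifarads = 0.004499 × 10^3 microfarads = 4.499
Sum: 8.203 + 9.498 + 786.6 + 3.662 + 4.499 = 812.462

812.462 microfarads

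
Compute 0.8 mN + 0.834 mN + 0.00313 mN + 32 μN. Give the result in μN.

1669.13 μN

In μN:
  0.8 mN = 0.8 × 10³ μN = 800
  0.834 mN = 0.834 × 10³ μN = 834
  0.00313 mN = 0.00313 × 10³ μN = 3.13
  32 μN → 32
Sum: 800 + 834 + 3.13 + 32 = 1669.13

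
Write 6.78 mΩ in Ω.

milli = 10⁻³, (no prefix) = 10⁰; factor is 10⁻³.
6.78 × 10⁻³ = 0.00678

0.00678 Ω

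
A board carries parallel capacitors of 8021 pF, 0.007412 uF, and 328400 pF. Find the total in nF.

In nF:
  8021 pF = 8021 × 10⁻³ nF = 8.021
  0.007412 uF = 0.007412 × 10³ nF = 7.412
  328400 pF = 328400 × 10⁻³ nF = 328.4
Sum: 8.021 + 7.412 + 328.4 = 343.833

343.833 nF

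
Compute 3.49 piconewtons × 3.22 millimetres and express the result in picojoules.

3.49e-12 × 3.22e-3 = 11.2378e-15 J

0.0112378 picojoules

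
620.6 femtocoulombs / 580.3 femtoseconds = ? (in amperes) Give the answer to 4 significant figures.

(620.6e-15) / (580.3e-15) = 1.06945 A

1.069 amperes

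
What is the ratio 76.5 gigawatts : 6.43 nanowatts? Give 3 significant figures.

11900000000000000000

(76.5 × 10⁹) / (6.43 × 10⁻⁹) = 11.9 × 10¹⁸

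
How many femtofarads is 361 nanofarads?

361000000 femtofarads

nano = 10⁻⁹, femto = 10⁻¹⁵; factor is 10⁶.
361 × 10⁶ = 361000000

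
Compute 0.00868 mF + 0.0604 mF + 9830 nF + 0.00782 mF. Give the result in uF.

86.73 uF

In uF:
  0.00868 mF = 0.00868e3 uF = 8.68
  0.0604 mF = 0.0604e3 uF = 60.4
  9830 nF = 9830e-3 uF = 9.83
  0.00782 mF = 0.00782e3 uF = 7.82
Sum: 8.68 + 60.4 + 9.83 + 7.82 = 86.73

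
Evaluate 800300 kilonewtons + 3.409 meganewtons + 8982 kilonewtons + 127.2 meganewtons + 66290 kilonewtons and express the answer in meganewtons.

In meganewtons:
  800300 kilonewtons = 800300e-3 meganewtons = 800.3
  3.409 meganewtons → 3.409
  8982 kilonewtons = 8982e-3 meganewtons = 8.982
  127.2 meganewtons → 127.2
  66290 kilonewtons = 66290e-3 meganewtons = 66.29
Sum: 800.3 + 3.409 + 8.982 + 127.2 + 66.29 = 1006.181

1006.181 meganewtons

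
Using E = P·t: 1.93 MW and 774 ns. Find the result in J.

1.49382 J

1.93e6 × 774e-9 = 1493.82e-3 J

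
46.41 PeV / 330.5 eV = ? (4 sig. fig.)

(46.41 × 10¹⁵) / (330.5) = 0.14042 × 10¹⁵

140400000000000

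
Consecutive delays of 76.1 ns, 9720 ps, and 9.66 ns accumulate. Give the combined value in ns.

In ns:
  76.1 ns → 76.1
  9720 ps = 9720e-3 ns = 9.72
  9.66 ns → 9.66
Sum: 76.1 + 9.72 + 9.66 = 95.48

95.48 ns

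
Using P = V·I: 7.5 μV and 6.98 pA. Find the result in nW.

7.5 × 10⁻⁶ × 6.98 × 10⁻¹² = 52.35 × 10⁻¹⁸ W

0.00000005235 nW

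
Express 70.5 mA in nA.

milli = 10^-3, nano = 10^-9; factor is 10^6.
70.5 × 10^6 = 70500000

70500000 nA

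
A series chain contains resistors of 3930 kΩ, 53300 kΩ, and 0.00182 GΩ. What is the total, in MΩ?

59.05 MΩ

In MΩ:
  3930 kΩ = 3930 × 10⁻³ MΩ = 3.93
  53300 kΩ = 53300 × 10⁻³ MΩ = 53.3
  0.00182 GΩ = 0.00182 × 10³ MΩ = 1.82
Sum: 3.93 + 53.3 + 1.82 = 59.05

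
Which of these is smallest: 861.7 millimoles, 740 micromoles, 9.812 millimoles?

740 micromoles

861.7 millimoles = 0.8617 moles
740 micromoles = 0.00074 moles
9.812 millimoles = 0.009812 moles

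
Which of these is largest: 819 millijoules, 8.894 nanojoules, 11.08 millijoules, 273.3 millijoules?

819 millijoules = 0.819 joules
8.894 nanojoules = 0.000000008894 joules
11.08 millijoules = 0.01108 joules
273.3 millijoules = 0.2733 joules

819 millijoules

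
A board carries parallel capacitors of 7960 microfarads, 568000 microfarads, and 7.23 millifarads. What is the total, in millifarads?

In millifarads:
  7960 microfarads = 7960e-3 millifarads = 7.96
  568000 microfarads = 568000e-3 millifarads = 568
  7.23 millifarads → 7.23
Sum: 7.96 + 568 + 7.23 = 583.19

583.19 millifarads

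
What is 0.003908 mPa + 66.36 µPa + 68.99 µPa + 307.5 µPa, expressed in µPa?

In µPa:
  0.003908 mPa = 0.003908e3 µPa = 3.908
  66.36 µPa → 66.36
  68.99 µPa → 68.99
  307.5 µPa → 307.5
Sum: 3.908 + 66.36 + 68.99 + 307.5 = 446.758

446.758 µPa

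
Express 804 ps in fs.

pico = 10⁻¹², femto = 10⁻¹⁵; factor is 10³.
804 × 10³ = 804000

804000 fs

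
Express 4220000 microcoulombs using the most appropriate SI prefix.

4.22 coulombs

= 4.22 coulombs; mantissa already in [1, 1000).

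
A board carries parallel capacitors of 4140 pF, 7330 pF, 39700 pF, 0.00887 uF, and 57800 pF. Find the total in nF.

117.84 nF

In nF:
  4140 pF = 4140 × 10^-3 nF = 4.14
  7330 pF = 7330 × 10^-3 nF = 7.33
  39700 pF = 39700 × 10^-3 nF = 39.7
  0.00887 uF = 0.00887 × 10^3 nF = 8.87
  57800 pF = 57800 × 10^-3 nF = 57.8
Sum: 4.14 + 7.33 + 39.7 + 8.87 + 57.8 = 117.84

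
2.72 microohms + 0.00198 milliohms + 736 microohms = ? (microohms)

740.7 microohms

In microohms:
  2.72 microohms → 2.72
  0.00198 milliohms = 0.00198 × 10³ microohms = 1.98
  736 microohms → 736
Sum: 2.72 + 1.98 + 736 = 740.7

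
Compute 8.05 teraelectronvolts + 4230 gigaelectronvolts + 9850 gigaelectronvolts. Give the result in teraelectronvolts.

In teraelectronvolts:
  8.05 teraelectronvolts → 8.05
  4230 gigaelectronvolts = 4230e-3 teraelectronvolts = 4.23
  9850 gigaelectronvolts = 9850e-3 teraelectronvolts = 9.85
Sum: 8.05 + 4.23 + 9.85 = 22.13

22.13 teraelectronvolts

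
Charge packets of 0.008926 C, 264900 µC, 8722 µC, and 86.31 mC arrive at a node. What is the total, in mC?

368.858 mC

In mC:
  0.008926 C = 0.008926 × 10³ mC = 8.926
  264900 µC = 264900 × 10⁻³ mC = 264.9
  8722 µC = 8722 × 10⁻³ mC = 8.722
  86.31 mC → 86.31
Sum: 8.926 + 264.9 + 8.722 + 86.31 = 368.858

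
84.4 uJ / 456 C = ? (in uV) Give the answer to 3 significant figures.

0.185 uV

(84.4 × 10^-6) / (456) = 0.18509 × 10^-6 V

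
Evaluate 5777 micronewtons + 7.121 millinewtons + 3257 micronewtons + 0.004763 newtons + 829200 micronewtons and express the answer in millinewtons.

850.118 millinewtons

In millinewtons:
  5777 micronewtons = 5777 × 10⁻³ millinewtons = 5.777
  7.121 millinewtons → 7.121
  3257 micronewtons = 3257 × 10⁻³ millinewtons = 3.257
  0.004763 newtons = 0.004763 × 10³ millinewtons = 4.763
  829200 micronewtons = 829200 × 10⁻³ millinewtons = 829.2
Sum: 5.777 + 7.121 + 3.257 + 4.763 + 829.2 = 850.118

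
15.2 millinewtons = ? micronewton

15200 micronewtons

milli = 1e-3, micro = 1e-6; factor is 1e3.
15.2 × 1e3 = 15200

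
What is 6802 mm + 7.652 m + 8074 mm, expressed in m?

22.528 m

In m:
  6802 mm = 6802 × 10^-3 m = 6.802
  7.652 m → 7.652
  8074 mm = 8074 × 10^-3 m = 8.074
Sum: 6.802 + 7.652 + 8.074 = 22.528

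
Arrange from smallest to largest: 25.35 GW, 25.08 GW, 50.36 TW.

25.08 GW < 25.35 GW < 50.36 TW

25.35 GW = 25350000000 W
25.08 GW = 25080000000 W
50.36 TW = 50360000000000 W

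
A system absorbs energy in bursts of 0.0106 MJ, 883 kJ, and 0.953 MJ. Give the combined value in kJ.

In kJ:
  0.0106 MJ = 0.0106 × 10^3 kJ = 10.6
  883 kJ → 883
  0.953 MJ = 0.953 × 10^3 kJ = 953
Sum: 10.6 + 883 + 953 = 1846.6

1846.6 kJ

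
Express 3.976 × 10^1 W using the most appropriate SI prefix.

= 39.76 W; mantissa already in [1, 1000).

39.76 W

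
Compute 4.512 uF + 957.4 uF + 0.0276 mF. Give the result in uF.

In uF:
  4.512 uF → 4.512
  957.4 uF → 957.4
  0.0276 mF = 0.0276e3 uF = 27.6
Sum: 4.512 + 957.4 + 27.6 = 989.512

989.512 uF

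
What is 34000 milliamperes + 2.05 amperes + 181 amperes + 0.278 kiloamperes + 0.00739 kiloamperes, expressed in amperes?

502.44 amperes

In amperes:
  34000 milliamperes = 34000e-3 amperes = 34
  2.05 amperes → 2.05
  181 amperes → 181
  0.278 kiloamperes = 0.278e3 amperes = 278
  0.00739 kiloamperes = 0.00739e3 amperes = 7.39
Sum: 34 + 2.05 + 181 + 278 + 7.39 = 502.44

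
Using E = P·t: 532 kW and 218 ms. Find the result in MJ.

532 × 10³ × 218 × 10⁻³ = 115976 J

0.115976 MJ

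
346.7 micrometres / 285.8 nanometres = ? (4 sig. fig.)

1213

(346.7 × 10^-6) / (285.8 × 10^-9) = 1.2131 × 10^3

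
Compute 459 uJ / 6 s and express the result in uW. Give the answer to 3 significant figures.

76.5 uW

(459e-6) / (6) = 76.5e-6 W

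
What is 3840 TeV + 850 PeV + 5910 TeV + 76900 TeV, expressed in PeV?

936.65 PeV

In PeV:
  3840 TeV = 3840 × 10⁻³ PeV = 3.84
  850 PeV → 850
  5910 TeV = 5910 × 10⁻³ PeV = 5.91
  76900 TeV = 76900 × 10⁻³ PeV = 76.9
Sum: 3.84 + 850 + 5.91 + 76.9 = 936.65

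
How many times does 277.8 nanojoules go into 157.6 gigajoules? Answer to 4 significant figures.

567300000000000000

(157.6 × 10^9) / (277.8 × 10^-9) = 0.56731 × 10^18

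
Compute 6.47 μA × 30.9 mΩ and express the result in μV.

6.47e-6 × 30.9e-3 = 199.923e-9 V

0.199923 μV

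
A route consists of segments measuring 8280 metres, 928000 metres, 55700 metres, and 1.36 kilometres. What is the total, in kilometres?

In kilometres:
  8280 metres = 8280 × 10^-3 kilometres = 8.28
  928000 metres = 928000 × 10^-3 kilometres = 928
  55700 metres = 55700 × 10^-3 kilometres = 55.7
  1.36 kilometres → 1.36
Sum: 8.28 + 928 + 55.7 + 1.36 = 993.34

993.34 kilometres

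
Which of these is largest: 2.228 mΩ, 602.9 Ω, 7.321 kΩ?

2.228 mΩ = 0.002228 Ω
602.9 Ω = 602.9 Ω
7.321 kΩ = 7321 Ω

7.321 kΩ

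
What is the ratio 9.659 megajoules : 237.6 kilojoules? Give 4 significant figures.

(9.659 × 10⁶) / (237.6 × 10³) = 0.040652 × 10³

40.65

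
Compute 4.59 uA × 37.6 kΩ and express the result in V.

0.172584 V

4.59 × 10⁻⁶ × 37.6 × 10³ = 172.584 × 10⁻³ V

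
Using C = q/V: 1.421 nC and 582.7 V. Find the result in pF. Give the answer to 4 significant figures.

2.439 pF

(1.421 × 10⁻⁹) / (582.7) = 0.00243865 × 10⁻⁹ F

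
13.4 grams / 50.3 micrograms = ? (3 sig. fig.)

(13.4) / (50.3 × 10^-6) = 0.2664 × 10^6

266000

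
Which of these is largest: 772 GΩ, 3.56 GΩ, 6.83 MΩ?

772 GΩ

772 GΩ = 772000000000 Ω
3.56 GΩ = 3560000000 Ω
6.83 MΩ = 6830000 Ω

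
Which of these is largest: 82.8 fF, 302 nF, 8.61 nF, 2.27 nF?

82.8 fF = 0.0000000000000828 F
302 nF = 0.000000302 F
8.61 nF = 0.00000000861 F
2.27 nF = 0.00000000227 F

302 nF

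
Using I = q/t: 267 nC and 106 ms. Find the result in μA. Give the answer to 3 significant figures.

(267 × 10^-9) / (106 × 10^-3) = 2.5189 × 10^-6 A

2.52 μA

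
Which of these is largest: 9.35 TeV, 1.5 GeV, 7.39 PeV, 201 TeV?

9.35 TeV = 9350000000000 eV
1.5 GeV = 1500000000 eV
7.39 PeV = 7390000000000000 eV
201 TeV = 201000000000000 eV

7.39 PeV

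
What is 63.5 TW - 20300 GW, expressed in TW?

43.2 TW

In TW:
  63.5 TW → 63.5
  20300 GW = 20300 × 10^-3 TW = 20.3
Difference: 63.5 - 20.3 = 43.2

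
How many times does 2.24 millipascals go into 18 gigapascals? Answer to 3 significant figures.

(18 × 10^9) / (2.24 × 10^-3) = 8.036 × 10^12

8040000000000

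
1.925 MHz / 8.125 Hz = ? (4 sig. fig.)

236900

(1.925 × 10^6) / (8.125) = 0.23692 × 10^6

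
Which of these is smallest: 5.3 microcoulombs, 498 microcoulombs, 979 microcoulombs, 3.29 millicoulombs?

5.3 microcoulombs = 0.0000053 coulombs
498 microcoulombs = 0.000498 coulombs
979 microcoulombs = 0.000979 coulombs
3.29 millicoulombs = 0.00329 coulombs

5.3 microcoulombs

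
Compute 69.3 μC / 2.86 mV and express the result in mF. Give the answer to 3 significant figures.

24.2 mF

(69.3 × 10⁻⁶) / (2.86 × 10⁻³) = 24.231 × 10⁻³ F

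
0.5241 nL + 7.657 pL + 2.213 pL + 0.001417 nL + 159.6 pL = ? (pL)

In pL:
  0.5241 nL = 0.5241e3 pL = 524.1
  7.657 pL → 7.657
  2.213 pL → 2.213
  0.001417 nL = 0.001417e3 pL = 1.417
  159.6 pL → 159.6
Sum: 524.1 + 7.657 + 2.213 + 1.417 + 159.6 = 694.987

694.987 pL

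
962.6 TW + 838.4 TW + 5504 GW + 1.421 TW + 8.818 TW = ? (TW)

1816.743 TW

In TW:
  962.6 TW → 962.6
  838.4 TW → 838.4
  5504 GW = 5504 × 10^-3 TW = 5.504
  1.421 TW → 1.421
  8.818 TW → 8.818
Sum: 962.6 + 838.4 + 5.504 + 1.421 + 8.818 = 1816.743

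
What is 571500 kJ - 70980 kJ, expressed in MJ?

In MJ:
  571500 kJ = 571500 × 10^-3 MJ = 571.5
  70980 kJ = 70980 × 10^-3 MJ = 70.98
Difference: 571.5 - 70.98 = 500.52

500.52 MJ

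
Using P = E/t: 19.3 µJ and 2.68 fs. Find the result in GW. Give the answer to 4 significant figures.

7.201 GW

(19.3 × 10⁻⁶) / (2.68 × 10⁻¹⁵) = 7.20149 × 10⁹ W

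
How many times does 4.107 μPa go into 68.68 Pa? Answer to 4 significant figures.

(68.68) / (4.107e-6) = 16.723e6

16720000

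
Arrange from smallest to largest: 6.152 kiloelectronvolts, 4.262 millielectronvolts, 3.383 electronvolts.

4.262 millielectronvolts < 3.383 electronvolts < 6.152 kiloelectronvolts

6.152 kiloelectronvolts = 6152 electronvolts
4.262 millielectronvolts = 0.004262 electronvolts
3.383 electronvolts = 3.383 electronvolts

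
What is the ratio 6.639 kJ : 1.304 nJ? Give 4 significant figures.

5091000000000

(6.639 × 10³) / (1.304 × 10⁻⁹) = 5.0913 × 10¹²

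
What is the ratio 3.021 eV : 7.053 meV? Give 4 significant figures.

428.3

(3.021) / (7.053 × 10^-3) = 0.42833 × 10^3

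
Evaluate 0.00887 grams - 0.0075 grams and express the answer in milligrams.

In milligrams:
  0.00887 grams = 0.00887e3 milligrams = 8.87
  0.0075 grams = 0.0075e3 milligrams = 7.5
Difference: 8.87 - 7.5 = 1.37

1.37 milligrams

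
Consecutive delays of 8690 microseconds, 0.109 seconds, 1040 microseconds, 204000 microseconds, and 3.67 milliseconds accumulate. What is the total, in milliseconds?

In milliseconds:
  8690 microseconds = 8690e-3 milliseconds = 8.69
  0.109 seconds = 0.109e3 milliseconds = 109
  1040 microseconds = 1040e-3 milliseconds = 1.04
  204000 microseconds = 204000e-3 milliseconds = 204
  3.67 milliseconds → 3.67
Sum: 8.69 + 109 + 1.04 + 204 + 3.67 = 326.4

326.4 milliseconds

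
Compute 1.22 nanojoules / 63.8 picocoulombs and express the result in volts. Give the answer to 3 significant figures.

(1.22 × 10^-9) / (63.8 × 10^-12) = 0.019122 × 10^3 V

19.1 volts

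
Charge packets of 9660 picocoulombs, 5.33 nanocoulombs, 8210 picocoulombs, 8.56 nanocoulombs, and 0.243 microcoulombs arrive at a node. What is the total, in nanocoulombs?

In nanocoulombs:
  9660 picocoulombs = 9660e-3 nanocoulombs = 9.66
  5.33 nanocoulombs → 5.33
  8210 picocoulombs = 8210e-3 nanocoulombs = 8.21
  8.56 nanocoulombs → 8.56
  0.243 microcoulombs = 0.243e3 nanocoulombs = 243
Sum: 9.66 + 5.33 + 8.21 + 8.56 + 243 = 274.76

274.76 nanocoulombs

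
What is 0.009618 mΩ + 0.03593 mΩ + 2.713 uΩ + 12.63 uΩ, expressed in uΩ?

60.891 uΩ

In uΩ:
  0.009618 mΩ = 0.009618e3 uΩ = 9.618
  0.03593 mΩ = 0.03593e3 uΩ = 35.93
  2.713 uΩ → 2.713
  12.63 uΩ → 12.63
Sum: 9.618 + 35.93 + 2.713 + 12.63 = 60.891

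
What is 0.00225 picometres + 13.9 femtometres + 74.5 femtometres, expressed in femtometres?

90.65 femtometres

In femtometres:
  0.00225 picometres = 0.00225e3 femtometres = 2.25
  13.9 femtometres → 13.9
  74.5 femtometres → 74.5
Sum: 2.25 + 13.9 + 74.5 = 90.65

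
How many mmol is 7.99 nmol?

nano = 1e-9, milli = 1e-3; factor is 1e-6.
7.99 × 1e-6 = 0.00000799

0.00000799 mmol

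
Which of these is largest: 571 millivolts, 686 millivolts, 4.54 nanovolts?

686 millivolts

571 millivolts = 0.571 volts
686 millivolts = 0.686 volts
4.54 nanovolts = 0.00000000454 volts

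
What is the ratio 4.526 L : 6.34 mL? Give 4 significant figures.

(4.526) / (6.34 × 10⁻³) = 0.71388 × 10³

713.9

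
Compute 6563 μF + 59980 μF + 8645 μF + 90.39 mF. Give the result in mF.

In mF:
  6563 μF = 6563e-3 mF = 6.563
  59980 μF = 59980e-3 mF = 59.98
  8645 μF = 8645e-3 mF = 8.645
  90.39 mF → 90.39
Sum: 6.563 + 59.98 + 8.645 + 90.39 = 165.578

165.578 mF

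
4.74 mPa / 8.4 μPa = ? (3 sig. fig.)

564

(4.74 × 10^-3) / (8.4 × 10^-6) = 0.5643 × 10^3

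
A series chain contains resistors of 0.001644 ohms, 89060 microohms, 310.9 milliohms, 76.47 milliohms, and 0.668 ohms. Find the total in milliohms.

1146.074 milliohms

In milliohms:
  0.001644 ohms = 0.001644e3 milliohms = 1.644
  89060 microohms = 89060e-3 milliohms = 89.06
  310.9 milliohms → 310.9
  76.47 milliohms → 76.47
  0.668 ohms = 0.668e3 milliohms = 668
Sum: 1.644 + 89.06 + 310.9 + 76.47 + 668 = 1146.074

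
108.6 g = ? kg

(no prefix) = 10^0, kilo = 10^3; factor is 10^-3.
108.6 × 10^-3 = 0.1086

0.1086 kg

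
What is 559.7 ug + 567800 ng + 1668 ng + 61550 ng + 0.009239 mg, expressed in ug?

In ug:
  559.7 ug → 559.7
  567800 ng = 567800e-3 ug = 567.8
  1668 ng = 1668e-3 ug = 1.668
  61550 ng = 61550e-3 ug = 61.55
  0.009239 mg = 0.009239e3 ug = 9.239
Sum: 559.7 + 567.8 + 1.668 + 61.55 + 9.239 = 1199.957

1199.957 ug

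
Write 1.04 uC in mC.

0.00104 mC

micro = 10⁻⁶, milli = 10⁻³; factor is 10⁻³.
1.04 × 10⁻³ = 0.00104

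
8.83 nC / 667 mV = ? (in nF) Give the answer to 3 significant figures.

(8.83e-9) / (667e-3) = 0.013238e-6 F

13.2 nF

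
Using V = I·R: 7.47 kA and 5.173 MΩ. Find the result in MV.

7.47 × 10³ × 5.173 × 10⁶ = 38.64231 × 10⁹ V

38642.31 MV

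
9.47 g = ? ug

9470000 ug

(no prefix) = 10^0, micro = 10^-6; factor is 10^6.
9.47 × 10^6 = 9470000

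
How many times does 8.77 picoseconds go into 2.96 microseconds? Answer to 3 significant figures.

(2.96 × 10^-6) / (8.77 × 10^-12) = 0.3375 × 10^6

338000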